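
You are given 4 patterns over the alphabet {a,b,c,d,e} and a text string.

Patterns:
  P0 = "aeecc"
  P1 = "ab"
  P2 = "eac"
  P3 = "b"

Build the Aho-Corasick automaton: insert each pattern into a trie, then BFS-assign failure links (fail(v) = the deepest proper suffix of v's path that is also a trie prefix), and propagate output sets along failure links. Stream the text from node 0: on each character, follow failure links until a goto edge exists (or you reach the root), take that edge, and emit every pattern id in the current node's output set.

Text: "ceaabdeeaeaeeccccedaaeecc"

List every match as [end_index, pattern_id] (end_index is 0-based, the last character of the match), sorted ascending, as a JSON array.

Build automaton:
Trie nodes:
  n0 'ε': a→1 b→10 e→7
  n1 'a': b→6 e→2
  n2 'ae': e→3
  n3 'aee': c→4
  n4 'aeec': c→5
  n5 'aeecc': ·  [P0 ends]
  n6 'ab': ·  [P1 ends]
  n7 'e': a→8
  n8 'ea': c→9
  n9 'eac': ·  [P2 ends]
  n10 'b': ·  [P3 ends]

BFS fail/out derivation:
  n1('a'): parent n0 fail=0; on 'a' 0 → fail=0;  out ∅∪∅=∅
  n7('e'): parent n0 fail=0; on 'e' 0 → fail=0;  out ∅∪∅=∅
  n10('b'): parent n0 fail=0; on 'b' 0 → fail=0;  out {3}∪∅={3}
  n2('ae'): parent n1 fail=0; on 'e' 0 → fail=7;  out ∅∪∅=∅
  n6('ab'): parent n1 fail=0; on 'b' 0 → fail=10;  out {1}∪{3}={1,3}
  n8('ea'): parent n7 fail=0; on 'a' 0 → fail=1;  out ∅∪∅=∅
  n3('aee'): parent n2 fail=7; on 'e' 7→0 → fail=7;  out ∅∪∅=∅
  n9('eac'): parent n8 fail=1; on 'c' 1→0 → fail=0;  out {2}∪∅={2}
  n4('aeec'): parent n3 fail=7; on 'c' 7→0 → fail=0;  out ∅∪∅=∅
  n5('aeecc'): parent n4 fail=0; on 'c' 0 → fail=0;  out {0}∪∅={0}

Text stream:
pos 0 'c': at 0
pos 1 'e': at 7
pos 2 'a': at 8
pos 3 'a': at 1 (via fail)
pos 4 'b': at 6  ** P1@[3:4],P3@[4:4]
pos 5 'd': at 0 (via fail)
pos 6 'e': at 7
pos 7 'e': at 7 (via fail)
pos 8 'a': at 8
pos 9 'e': at 2 (via fail)
pos 10 'a': at 8 (via fail)
pos 11 'e': at 2 (via fail)
pos 12 'e': at 3
pos 13 'c': at 4
pos 14 'c': at 5  ** P0@[10:14]
pos 15 'c': at 0 (via fail)
pos 16 'c': at 0
pos 17 'e': at 7
pos 18 'd': at 0 (via fail)
pos 19 'a': at 1
pos 20 'a': at 1 (via fail)
pos 21 'e': at 2
pos 22 'e': at 3
pos 23 'c': at 4
pos 24 'c': at 5  ** P0@[20:24]

Matches: [[4,1],[4,3],[14,0],[24,0]]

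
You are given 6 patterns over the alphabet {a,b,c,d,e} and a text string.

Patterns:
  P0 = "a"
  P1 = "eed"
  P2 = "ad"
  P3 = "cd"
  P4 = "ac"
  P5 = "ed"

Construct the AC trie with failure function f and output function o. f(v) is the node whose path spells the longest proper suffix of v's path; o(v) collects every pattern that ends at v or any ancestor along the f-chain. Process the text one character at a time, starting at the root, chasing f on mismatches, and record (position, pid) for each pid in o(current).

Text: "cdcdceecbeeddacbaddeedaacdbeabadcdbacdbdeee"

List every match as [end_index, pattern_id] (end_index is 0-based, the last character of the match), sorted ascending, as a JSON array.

Build automaton:
Trie nodes:
  0='ε' goto a→1 c→6 e→2
  1='a' goto c→8 d→5  [P0 ends]
  2='e' goto d→9 e→3
  3='ee' goto d→4
  4='eed' goto ·  [P1 ends]
  5='ad' goto ·  [P2 ends]
  6='c' goto d→7
  7='cd' goto ·  [P3 ends]
  8='ac' goto ·  [P4 ends]
  9='ed' goto ·  [P5 ends]

Failure links (BFS by depth):
  fail(1) 'a': from fail(0)=0 chase 'a': 0 ⇒ 0;  out={0}∪out(0)={0}
  fail(2) 'e': from fail(0)=0 chase 'e': 0 ⇒ 0;  out=∅∪out(0)=∅
  fail(6) 'c': from fail(0)=0 chase 'c': 0 ⇒ 0;  out=∅∪out(0)=∅
  fail(3) 'ee': from fail(2)=0 chase 'e': 0 ⇒ 2;  out=∅∪out(2)=∅
  fail(5) 'ad': from fail(1)=0 chase 'd': 0 ⇒ 0;  out={2}∪out(0)={2}
  fail(7) 'cd': from fail(6)=0 chase 'd': 0 ⇒ 0;  out={3}∪out(0)={3}
  fail(8) 'ac': from fail(1)=0 chase 'c': 0 ⇒ 6;  out={4}∪out(6)={4}
  fail(9) 'ed': from fail(2)=0 chase 'd': 0 ⇒ 0;  out={5}∪out(0)={5}
  fail(4) 'eed': from fail(3)=2 chase 'd': 2 ⇒ 9;  out={1}∪out(9)={1,5}

Text stream:
pos 0 'c': at 6
pos 1 'd': at 7  → match P3@[0:1]
pos 2 'c': at 6 (fail-walked)
pos 3 'd': at 7  → match P3@[2:3]
pos 4 'c': at 6 (fail-walked)
pos 5 'e': at 2 (fail-walked)
pos 6 'e': at 3
pos 7 'c': at 6 (fail-walked)
pos 8 'b': at 0 (fail-walked)
pos 9 'e': at 2
pos 10 'e': at 3
pos 11 'd': at 4  → match P1@[9:11],P5@[10:11]
pos 12 'd': at 0 (fail-walked)
pos 13 'a': at 1  → match P0@[13:13]
pos 14 'c': at 8  → match P4@[13:14]
pos 15 'b': at 0 (fail-walked)
pos 16 'a': at 1  → match P0@[16:16]
pos 17 'd': at 5  → match P2@[16:17]
pos 18 'd': at 0 (fail-walked)
pos 19 'e': at 2
pos 20 'e': at 3
pos 21 'd': at 4  → match P1@[19:21],P5@[20:21]
pos 22 'a': at 1 (fail-walked)  → match P0@[22:22]
pos 23 'a': at 1 (fail-walked)  → match P0@[23:23]
pos 24 'c': at 8  → match P4@[23:24]
pos 25 'd': at 7 (fail-walked)  → match P3@[24:25]
pos 26 'b': at 0 (fail-walked)
pos 27 'e': at 2
pos 28 'a': at 1 (fail-walked)  → match P0@[28:28]
pos 29 'b': at 0 (fail-walked)
pos 30 'a': at 1  → match P0@[30:30]
pos 31 'd': at 5  → match P2@[30:31]
pos 32 'c': at 6 (fail-walked)
pos 33 'd': at 7  → match P3@[32:33]
pos 34 'b': at 0 (fail-walked)
pos 35 'a': at 1  → match P0@[35:35]
pos 36 'c': at 8  → match P4@[35:36]
pos 37 'd': at 7 (fail-walked)  → match P3@[36:37]
pos 38 'b': at 0 (fail-walked)
pos 39 'd': at 0
pos 40 'e': at 2
pos 41 'e': at 3
pos 42 'e': at 3 (fail-walked)

All matches (sorted): [[1,3],[3,3],[11,1],[11,5],[13,0],[14,4],[16,0],[17,2],[21,1],[21,5],[22,0],[23,0],[24,4],[25,3],[28,0],[30,0],[31,2],[33,3],[35,0],[36,4],[37,3]]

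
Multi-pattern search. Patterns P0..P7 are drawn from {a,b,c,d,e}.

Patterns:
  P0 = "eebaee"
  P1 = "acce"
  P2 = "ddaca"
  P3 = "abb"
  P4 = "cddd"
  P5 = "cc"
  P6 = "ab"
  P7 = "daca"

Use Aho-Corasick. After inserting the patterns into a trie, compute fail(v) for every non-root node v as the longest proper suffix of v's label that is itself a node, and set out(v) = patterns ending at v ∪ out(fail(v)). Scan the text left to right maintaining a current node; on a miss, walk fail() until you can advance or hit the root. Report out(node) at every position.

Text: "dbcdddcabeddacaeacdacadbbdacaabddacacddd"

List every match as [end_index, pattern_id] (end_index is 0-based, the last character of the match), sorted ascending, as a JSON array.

Build automaton:
Trie (insert patterns):
  0='ε' goto a→7 c→18 d→11 e→1
  1='e' goto e→2
  2='ee' goto b→3
  3='eeb' goto a→4
  4='eeba' goto e→5
  5='eebae' goto e→6
  6='eebaee' goto ·  ←P0
  7='a' goto b→16 c→8
  8='ac' goto c→9
  9='acc' goto e→10
  10='acce' goto ·  ←P1
  11='d' goto a→23 d→12
  12='dd' goto a→13
  13='dda' goto c→14
  14='ddac' goto a→15
  15='ddaca' goto ·  ←P2
  16='ab' goto b→17  ←P6
  17='abb' goto ·  ←P3
  18='c' goto c→22 d→19
  19='cd' goto d→20
  20='cdd' goto d→21
  21='cddd' goto ·  ←P4
  22='cc' goto ·  ←P5
  23='da' goto c→24
  24='dac' goto a→25
  25='daca' goto ·  ←P7

Failure links (BFS by depth):
  fail(1) 'e': from fail(0)=0 chase 'e': 0 ⇒ 0;  out=∅∪out(0)=∅
  fail(7) 'a': from fail(0)=0 chase 'a': 0 ⇒ 0;  out=∅∪out(0)=∅
  fail(11) 'd': from fail(0)=0 chase 'd': 0 ⇒ 0;  out=∅∪out(0)=∅
  fail(18) 'c': from fail(0)=0 chase 'c': 0 ⇒ 0;  out=∅∪out(0)=∅
  fail(2) 'ee': from fail(1)=0 chase 'e': 0 ⇒ 1;  out=∅∪out(1)=∅
  fail(8) 'ac': from fail(7)=0 chase 'c': 0 ⇒ 18;  out=∅∪out(18)=∅
  fail(12) 'dd': from fail(11)=0 chase 'd': 0 ⇒ 11;  out=∅∪out(11)=∅
  fail(16) 'ab': from fail(7)=0 chase 'b': 0 ⇒ 0;  out={6}∪out(0)={6}
  fail(19) 'cd': from fail(18)=0 chase 'd': 0 ⇒ 11;  out=∅∪out(11)=∅
  fail(22) 'cc': from fail(18)=0 chase 'c': 0 ⇒ 18;  out={5}∪out(18)={5}
  fail(23) 'da': from fail(11)=0 chase 'a': 0 ⇒ 7;  out=∅∪out(7)=∅
  fail(3) 'eeb': from fail(2)=1 chase 'b': 1→0 ⇒ 0;  out=∅∪out(0)=∅
  fail(9) 'acc': from fail(8)=18 chase 'c': 18 ⇒ 22;  out=∅∪out(22)={5}
  fail(13) 'dda': from fail(12)=11 chase 'a': 11 ⇒ 23;  out=∅∪out(23)=∅
  fail(17) 'abb': from fail(16)=0 chase 'b': 0 ⇒ 0;  out={3}∪out(0)={3}
  fail(20) 'cdd': from fail(19)=11 chase 'd': 11 ⇒ 12;  out=∅∪out(12)=∅
  fail(24) 'dac': from fail(23)=7 chase 'c': 7 ⇒ 8;  out=∅∪out(8)=∅
  fail(4) 'eeba': from fail(3)=0 chase 'a': 0 ⇒ 7;  out=∅∪out(7)=∅
  fail(10) 'acce': from fail(9)=22 chase 'e': 22→18→0 ⇒ 1;  out={1}∪out(1)={1}
  fail(14) 'ddac': from fail(13)=23 chase 'c': 23 ⇒ 24;  out=∅∪out(24)=∅
  fail(21) 'cddd': from fail(20)=12 chase 'd': 12→11 ⇒ 12;  out={4}∪out(12)={4}
  fail(25) 'daca': from fail(24)=8 chase 'a': 8→18→0 ⇒ 7;  out={7}∪out(7)={7}
  fail(5) 'eebae': from fail(4)=7 chase 'e': 7→0 ⇒ 1;  out=∅∪out(1)=∅
  fail(15) 'ddaca': from fail(14)=24 chase 'a': 24 ⇒ 25;  out={2}∪out(25)={2,7}
  fail(6) 'eebaee': from fail(5)=1 chase 'e': 1 ⇒ 2;  out={0}∪out(2)={0}

Scan:
pos 0 'd': at 11
pos 1 'b': at 0 ·f
pos 2 'c': at 18
pos 3 'd': at 19
pos 4 'd': at 20
pos 5 'd': at 21  → match P4@[2:5]
pos 6 'c': at 18 ·f
pos 7 'a': at 7 ·f
pos 8 'b': at 16  → match P6@[7:8]
pos 9 'e': at 1 ·f
pos 10 'd': at 11 ·f
pos 11 'd': at 12
pos 12 'a': at 13
pos 13 'c': at 14
pos 14 'a': at 15  → match P2@[10:14],P7@[11:14]
pos 15 'e': at 1 ·f
pos 16 'a': at 7 ·f
pos 17 'c': at 8
pos 18 'd': at 19 ·f
pos 19 'a': at 23 ·f
pos 20 'c': at 24
pos 21 'a': at 25  → match P7@[18:21]
pos 22 'd': at 11 ·f
pos 23 'b': at 0 ·f
pos 24 'b': at 0
pos 25 'd': at 11
pos 26 'a': at 23
pos 27 'c': at 24
pos 28 'a': at 25  → match P7@[25:28]
pos 29 'a': at 7 ·f
pos 30 'b': at 16  → match P6@[29:30]
pos 31 'd': at 11 ·f
pos 32 'd': at 12
pos 33 'a': at 13
pos 34 'c': at 14
pos 35 'a': at 15  → match P2@[31:35],P7@[32:35]
pos 36 'c': at 8 ·f
pos 37 'd': at 19 ·f
pos 38 'd': at 20
pos 39 'd': at 21  → match P4@[36:39]

All matches (sorted): [[5,4],[8,6],[14,2],[14,7],[21,7],[28,7],[30,6],[35,2],[35,7],[39,4]]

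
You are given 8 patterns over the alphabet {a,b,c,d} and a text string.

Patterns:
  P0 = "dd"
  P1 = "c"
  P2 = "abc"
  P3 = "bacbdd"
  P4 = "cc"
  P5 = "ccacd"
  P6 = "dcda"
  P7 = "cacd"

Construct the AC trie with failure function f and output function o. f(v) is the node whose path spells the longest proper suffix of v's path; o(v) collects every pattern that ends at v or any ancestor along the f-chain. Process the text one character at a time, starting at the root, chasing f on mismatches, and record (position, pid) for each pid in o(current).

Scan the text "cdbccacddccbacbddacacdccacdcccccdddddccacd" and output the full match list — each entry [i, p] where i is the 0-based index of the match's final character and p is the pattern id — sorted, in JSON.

Build:
Trie (insert patterns):
  0='ε' goto a→4 b→7 c→3 d→1
  1='d' goto c→17 d→2
  2='dd' goto ·  ←P0
  3='c' goto a→20 c→13  ←P1
  4='a' goto b→5
  5='ab' goto c→6
  6='abc' goto ·  ←P2
  7='b' goto a→8
  8='ba' goto c→9
  9='bac' goto b→10
  10='bacb' goto d→11
  11='bacbd' goto d→12
  12='bacbdd' goto ·  ←P3
  13='cc' goto a→14  ←P4
  14='cca' goto c→15
  15='ccac' goto d→16
  16='ccacd' goto ·  ←P5
  17='dc' goto d→18
  18='dcd' goto a→19
  19='dcda' goto ·  ←P6
  20='ca' goto c→21
  21='cac' goto d→22
  22='cacd' goto ·  ←P7

Failure links (BFS by depth):
  fail(1) 'd': from fail(0)=0 chase 'd': 0 ⇒ 0;  out=∅∪out(0)=∅
  fail(3) 'c': from fail(0)=0 chase 'c': 0 ⇒ 0;  out={1}∪out(0)={1}
  fail(4) 'a': from fail(0)=0 chase 'a': 0 ⇒ 0;  out=∅∪out(0)=∅
  fail(7) 'b': from fail(0)=0 chase 'b': 0 ⇒ 0;  out=∅∪out(0)=∅
  fail(2) 'dd': from fail(1)=0 chase 'd': 0 ⇒ 1;  out={0}∪out(1)={0}
  fail(5) 'ab': from fail(4)=0 chase 'b': 0 ⇒ 7;  out=∅∪out(7)=∅
  fail(8) 'ba': from fail(7)=0 chase 'a': 0 ⇒ 4;  out=∅∪out(4)=∅
  fail(13) 'cc': from fail(3)=0 chase 'c': 0 ⇒ 3;  out={4}∪out(3)={1,4}
  fail(17) 'dc': from fail(1)=0 chase 'c': 0 ⇒ 3;  out=∅∪out(3)={1}
  fail(20) 'ca': from fail(3)=0 chase 'a': 0 ⇒ 4;  out=∅∪out(4)=∅
  fail(6) 'abc': from fail(5)=7 chase 'c': 7→0 ⇒ 3;  out={2}∪out(3)={1,2}
  fail(9) 'bac': from fail(8)=4 chase 'c': 4→0 ⇒ 3;  out=∅∪out(3)={1}
  fail(14) 'cca': from fail(13)=3 chase 'a': 3 ⇒ 20;  out=∅∪out(20)=∅
  fail(18) 'dcd': from fail(17)=3 chase 'd': 3→0 ⇒ 1;  out=∅∪out(1)=∅
  fail(21) 'cac': from fail(20)=4 chase 'c': 4→0 ⇒ 3;  out=∅∪out(3)={1}
  fail(10) 'bacb': from fail(9)=3 chase 'b': 3→0 ⇒ 7;  out=∅∪out(7)=∅
  fail(15) 'ccac': from fail(14)=20 chase 'c': 20 ⇒ 21;  out=∅∪out(21)={1}
  fail(19) 'dcda': from fail(18)=1 chase 'a': 1→0 ⇒ 4;  out={6}∪out(4)={6}
  fail(22) 'cacd': from fail(21)=3 chase 'd': 3→0 ⇒ 1;  out={7}∪out(1)={7}
  fail(11) 'bacbd': from fail(10)=7 chase 'd': 7→0 ⇒ 1;  out=∅∪out(1)=∅
  fail(16) 'ccacd': from fail(15)=21 chase 'd': 21 ⇒ 22;  out={5}∪out(22)={5,7}
  fail(12) 'bacbdd': from fail(11)=1 chase 'd': 1 ⇒ 2;  out={3}∪out(2)={0,3}

Scan:
[0] read 'c'  n0⇒n3  emit P1@[0:0]
[1] read 'd'  n3⇒n1 (fail-walked)
[2] read 'b'  n1⇒n7 (fail-walked)
[3] read 'c'  n7⇒n3 (fail-walked)  emit P1@[3:3]
[4] read 'c'  n3⇒n13  emit P1@[4:4],P4@[3:4]
[5] read 'a'  n13⇒n14
[6] read 'c'  n14⇒n15  emit P1@[6:6]
[7] read 'd'  n15⇒n16  emit P5@[3:7],P7@[4:7]
[8] read 'd'  n16⇒n2 (fail-walked)  emit P0@[7:8]
[9] read 'c'  n2⇒n17 (fail-walked)  emit P1@[9:9]
[10] read 'c'  n17⇒n13 (fail-walked)  emit P1@[10:10],P4@[9:10]
[11] read 'b'  n13⇒n7 (fail-walked)
[12] read 'a'  n7⇒n8
[13] read 'c'  n8⇒n9  emit P1@[13:13]
[14] read 'b'  n9⇒n10
[15] read 'd'  n10⇒n11
[16] read 'd'  n11⇒n12  emit P0@[15:16],P3@[11:16]
[17] read 'a'  n12⇒n4 (fail-walked)
[18] read 'c'  n4⇒n3 (fail-walked)  emit P1@[18:18]
[19] read 'a'  n3⇒n20
[20] read 'c'  n20⇒n21  emit P1@[20:20]
[21] read 'd'  n21⇒n22  emit P7@[18:21]
[22] read 'c'  n22⇒n17 (fail-walked)  emit P1@[22:22]
[23] read 'c'  n17⇒n13 (fail-walked)  emit P1@[23:23],P4@[22:23]
[24] read 'a'  n13⇒n14
[25] read 'c'  n14⇒n15  emit P1@[25:25]
[26] read 'd'  n15⇒n16  emit P5@[22:26],P7@[23:26]
[27] read 'c'  n16⇒n17 (fail-walked)  emit P1@[27:27]
[28] read 'c'  n17⇒n13 (fail-walked)  emit P1@[28:28],P4@[27:28]
[29] read 'c'  n13⇒n13 (fail-walked)  emit P1@[29:29],P4@[28:29]
[30] read 'c'  n13⇒n13 (fail-walked)  emit P1@[30:30],P4@[29:30]
[31] read 'c'  n13⇒n13 (fail-walked)  emit P1@[31:31],P4@[30:31]
[32] read 'd'  n13⇒n1 (fail-walked)
[33] read 'd'  n1⇒n2  emit P0@[32:33]
[34] read 'd'  n2⇒n2 (fail-walked)  emit P0@[33:34]
[35] read 'd'  n2⇒n2 (fail-walked)  emit P0@[34:35]
[36] read 'd'  n2⇒n2 (fail-walked)  emit P0@[35:36]
[37] read 'c'  n2⇒n17 (fail-walked)  emit P1@[37:37]
[38] read 'c'  n17⇒n13 (fail-walked)  emit P1@[38:38],P4@[37:38]
[39] read 'a'  n13⇒n14
[40] read 'c'  n14⇒n15  emit P1@[40:40]
[41] read 'd'  n15⇒n16  emit P5@[37:41],P7@[38:41]

Result: [[0,1],[3,1],[4,1],[4,4],[6,1],[7,5],[7,7],[8,0],[9,1],[10,1],[10,4],[13,1],[16,0],[16,3],[18,1],[20,1],[21,7],[22,1],[23,1],[23,4],[25,1],[26,5],[26,7],[27,1],[28,1],[28,4],[29,1],[29,4],[30,1],[30,4],[31,1],[31,4],[33,0],[34,0],[35,0],[36,0],[37,1],[38,1],[38,4],[40,1],[41,5],[41,7]]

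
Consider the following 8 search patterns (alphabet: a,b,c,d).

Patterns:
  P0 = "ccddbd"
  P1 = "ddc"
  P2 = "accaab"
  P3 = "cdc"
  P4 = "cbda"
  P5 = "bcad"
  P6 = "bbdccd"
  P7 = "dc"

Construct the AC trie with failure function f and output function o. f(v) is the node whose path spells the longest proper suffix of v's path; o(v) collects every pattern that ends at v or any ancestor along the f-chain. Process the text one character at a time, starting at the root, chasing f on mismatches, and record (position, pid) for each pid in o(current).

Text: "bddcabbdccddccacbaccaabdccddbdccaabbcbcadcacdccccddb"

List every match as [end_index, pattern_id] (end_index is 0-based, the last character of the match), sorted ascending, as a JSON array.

Build:
Trie nodes:
  0='ε' goto a→10 b→21 c→1 d→7
  1='c' goto b→18 c→2 d→16
  2='cc' goto d→3
  3='ccd' goto d→4
  4='ccdd' goto b→5
  5='ccddb' goto d→6
  6='ccddbd' goto ·  ←P0
  7='d' goto c→30 d→8
  8='dd' goto c→9
  9='ddc' goto ·  ←P1
  10='a' goto c→11
  11='ac' goto c→12
  12='acc' goto a→13
  13='acca' goto a→14
  14='accaa' goto b→15
  15='accaab' goto ·  ←P2
  16='cd' goto c→17
  17='cdc' goto ·  ←P3
  18='cb' goto d→19
  19='cbd' goto a→20
  20='cbda' goto ·  ←P4
  21='b' goto b→25 c→22
  22='bc' goto a→23
  23='bca' goto d→24
  24='bcad' goto ·  ←P5
  25='bb' goto d→26
  26='bbd' goto c→27
  27='bbdc' goto c→28
  28='bbdcc' goto d→29
  29='bbdccd' goto ·  ←P6
  30='dc' goto ·  ←P7

Failure links (BFS by depth):
  fail(1) 'c': from fail(0)=0 chase 'c': 0 ⇒ 0;  out=∅∪out(0)=∅
  fail(7) 'd': from fail(0)=0 chase 'd': 0 ⇒ 0;  out=∅∪out(0)=∅
  fail(10) 'a': from fail(0)=0 chase 'a': 0 ⇒ 0;  out=∅∪out(0)=∅
  fail(21) 'b': from fail(0)=0 chase 'b': 0 ⇒ 0;  out=∅∪out(0)=∅
  fail(2) 'cc': from fail(1)=0 chase 'c': 0 ⇒ 1;  out=∅∪out(1)=∅
  fail(8) 'dd': from fail(7)=0 chase 'd': 0 ⇒ 7;  out=∅∪out(7)=∅
  fail(11) 'ac': from fail(10)=0 chase 'c': 0 ⇒ 1;  out=∅∪out(1)=∅
  fail(16) 'cd': from fail(1)=0 chase 'd': 0 ⇒ 7;  out=∅∪out(7)=∅
  fail(18) 'cb': from fail(1)=0 chase 'b': 0 ⇒ 21;  out=∅∪out(21)=∅
  fail(22) 'bc': from fail(21)=0 chase 'c': 0 ⇒ 1;  out=∅∪out(1)=∅
  fail(25) 'bb': from fail(21)=0 chase 'b': 0 ⇒ 21;  out=∅∪out(21)=∅
  fail(30) 'dc': from fail(7)=0 chase 'c': 0 ⇒ 1;  out={7}∪out(1)={7}
  fail(3) 'ccd': from fail(2)=1 chase 'd': 1 ⇒ 16;  out=∅∪out(16)=∅
  fail(9) 'ddc': from fail(8)=7 chase 'c': 7 ⇒ 30;  out={1}∪out(30)={1,7}
  fail(12) 'acc': from fail(11)=1 chase 'c': 1 ⇒ 2;  out=∅∪out(2)=∅
  fail(17) 'cdc': from fail(16)=7 chase 'c': 7 ⇒ 30;  out={3}∪out(30)={3,7}
  fail(19) 'cbd': from fail(18)=21 chase 'd': 21→0 ⇒ 7;  out=∅∪out(7)=∅
  fail(23) 'bca': from fail(22)=1 chase 'a': 1→0 ⇒ 10;  out=∅∪out(10)=∅
  fail(26) 'bbd': from fail(25)=21 chase 'd': 21→0 ⇒ 7;  out=∅∪out(7)=∅
  fail(4) 'ccdd': from fail(3)=16 chase 'd': 16→7 ⇒ 8;  out=∅∪out(8)=∅
  fail(13) 'acca': from fail(12)=2 chase 'a': 2→1→0 ⇒ 10;  out=∅∪out(10)=∅
  fail(20) 'cbda': from fail(19)=7 chase 'a': 7→0 ⇒ 10;  out={4}∪out(10)={4}
  fail(24) 'bcad': from fail(23)=10 chase 'd': 10→0 ⇒ 7;  out={5}∪out(7)={5}
  fail(27) 'bbdc': from fail(26)=7 chase 'c': 7 ⇒ 30;  out=∅∪out(30)={7}
  fail(5) 'ccddb': from fail(4)=8 chase 'b': 8→7→0 ⇒ 21;  out=∅∪out(21)=∅
  fail(14) 'accaa': from fail(13)=10 chase 'a': 10→0 ⇒ 10;  out=∅∪out(10)=∅
  fail(28) 'bbdcc': from fail(27)=30 chase 'c': 30→1 ⇒ 2;  out=∅∪out(2)=∅
  fail(6) 'ccddbd': from fail(5)=21 chase 'd': 21→0 ⇒ 7;  out={0}∪out(7)={0}
  fail(15) 'accaab': from fail(14)=10 chase 'b': 10→0 ⇒ 21;  out={2}∪out(21)={2}
  fail(29) 'bbdccd': from fail(28)=2 chase 'd': 2 ⇒ 3;  out={6}∪out(3)={6}

Scan:
pos 0 'b': at 21
pos 1 'd': at 7 ·f
pos 2 'd': at 8
pos 3 'c': at 9  ** P1@[1:3],P7@[2:3]
pos 4 'a': at 10 ·f
pos 5 'b': at 21 ·f
pos 6 'b': at 25
pos 7 'd': at 26
pos 8 'c': at 27  ** P7@[7:8]
pos 9 'c': at 28
pos 10 'd': at 29  ** P6@[5:10]
pos 11 'd': at 4 ·f
pos 12 'c': at 9 ·f  ** P1@[10:12],P7@[11:12]
pos 13 'c': at 2 ·f
pos 14 'a': at 10 ·f
pos 15 'c': at 11
pos 16 'b': at 18 ·f
pos 17 'a': at 10 ·f
pos 18 'c': at 11
pos 19 'c': at 12
pos 20 'a': at 13
pos 21 'a': at 14
pos 22 'b': at 15  ** P2@[17:22]
pos 23 'd': at 7 ·f
pos 24 'c': at 30  ** P7@[23:24]
pos 25 'c': at 2 ·f
pos 26 'd': at 3
pos 27 'd': at 4
pos 28 'b': at 5
pos 29 'd': at 6  ** P0@[24:29]
pos 30 'c': at 30 ·f  ** P7@[29:30]
pos 31 'c': at 2 ·f
pos 32 'a': at 10 ·f
pos 33 'a': at 10 ·f
pos 34 'b': at 21 ·f
pos 35 'b': at 25
pos 36 'c': at 22 ·f
pos 37 'b': at 18 ·f
pos 38 'c': at 22 ·f
pos 39 'a': at 23
pos 40 'd': at 24  ** P5@[37:40]
pos 41 'c': at 30 ·f  ** P7@[40:41]
pos 42 'a': at 10 ·f
pos 43 'c': at 11
pos 44 'd': at 16 ·f
pos 45 'c': at 17  ** P3@[43:45],P7@[44:45]
pos 46 'c': at 2 ·f
pos 47 'c': at 2 ·f
pos 48 'c': at 2 ·f
pos 49 'd': at 3
pos 50 'd': at 4
pos 51 'b': at 5

All matches (sorted): [[3,1],[3,7],[8,7],[10,6],[12,1],[12,7],[22,2],[24,7],[29,0],[30,7],[40,5],[41,7],[45,3],[45,7]]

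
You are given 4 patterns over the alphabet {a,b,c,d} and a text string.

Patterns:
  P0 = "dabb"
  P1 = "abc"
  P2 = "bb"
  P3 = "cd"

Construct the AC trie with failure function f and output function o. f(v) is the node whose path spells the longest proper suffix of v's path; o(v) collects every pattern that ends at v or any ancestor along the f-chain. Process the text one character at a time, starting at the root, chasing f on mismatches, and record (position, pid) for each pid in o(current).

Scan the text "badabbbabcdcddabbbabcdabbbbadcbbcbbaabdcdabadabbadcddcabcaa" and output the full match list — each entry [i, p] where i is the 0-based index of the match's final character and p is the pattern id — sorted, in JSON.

Construct AC machine:
Trie nodes:
  0='ε' goto a→5 b→8 c→10 d→1
  1='d' goto a→2
  2='da' goto b→3
  3='dab' goto b→4
  4='dabb' goto ·  ←P0
  5='a' goto b→6
  6='ab' goto c→7
  7='abc' goto ·  ←P1
  8='b' goto b→9
  9='bb' goto ·  ←P2
  10='c' goto d→11
  11='cd' goto ·  ←P3

BFS fail/out derivation:
  fail(1) 'd': from fail(0)=0 chase 'd': 0 ⇒ 0;  out=∅∪out(0)=∅
  fail(5) 'a': from fail(0)=0 chase 'a': 0 ⇒ 0;  out=∅∪out(0)=∅
  fail(8) 'b': from fail(0)=0 chase 'b': 0 ⇒ 0;  out=∅∪out(0)=∅
  fail(10) 'c': from fail(0)=0 chase 'c': 0 ⇒ 0;  out=∅∪out(0)=∅
  fail(2) 'da': from fail(1)=0 chase 'a': 0 ⇒ 5;  out=∅∪out(5)=∅
  fail(6) 'ab': from fail(5)=0 chase 'b': 0 ⇒ 8;  out=∅∪out(8)=∅
  fail(9) 'bb': from fail(8)=0 chase 'b': 0 ⇒ 8;  out={2}∪out(8)={2}
  fail(11) 'cd': from fail(10)=0 chase 'd': 0 ⇒ 1;  out={3}∪out(1)={3}
  fail(3) 'dab': from fail(2)=5 chase 'b': 5 ⇒ 6;  out=∅∪out(6)=∅
  fail(7) 'abc': from fail(6)=8 chase 'c': 8→0 ⇒ 10;  out={1}∪out(10)={1}
  fail(4) 'dabb': from fail(3)=6 chase 'b': 6→8 ⇒ 9;  out={0}∪out(9)={0,2}

Run:
[0] read 'b'  n0⇒n8
[1] read 'a'  n8⇒n5 (fail-walked)
[2] read 'd'  n5⇒n1 (fail-walked)
[3] read 'a'  n1⇒n2
[4] read 'b'  n2⇒n3
[5] read 'b'  n3⇒n4  → match P0@[2:5],P2@[4:5]
[6] read 'b'  n4⇒n9 (fail-walked)  → match P2@[5:6]
[7] read 'a'  n9⇒n5 (fail-walked)
[8] read 'b'  n5⇒n6
[9] read 'c'  n6⇒n7  → match P1@[7:9]
[10] read 'd'  n7⇒n11 (fail-walked)  → match P3@[9:10]
[11] read 'c'  n11⇒n10 (fail-walked)
[12] read 'd'  n10⇒n11  → match P3@[11:12]
[13] read 'd'  n11⇒n1 (fail-walked)
[14] read 'a'  n1⇒n2
[15] read 'b'  n2⇒n3
[16] read 'b'  n3⇒n4  → match P0@[13:16],P2@[15:16]
[17] read 'b'  n4⇒n9 (fail-walked)  → match P2@[16:17]
[18] read 'a'  n9⇒n5 (fail-walked)
[19] read 'b'  n5⇒n6
[20] read 'c'  n6⇒n7  → match P1@[18:20]
[21] read 'd'  n7⇒n11 (fail-walked)  → match P3@[20:21]
[22] read 'a'  n11⇒n2 (fail-walked)
[23] read 'b'  n2⇒n3
[24] read 'b'  n3⇒n4  → match P0@[21:24],P2@[23:24]
[25] read 'b'  n4⇒n9 (fail-walked)  → match P2@[24:25]
[26] read 'b'  n9⇒n9 (fail-walked)  → match P2@[25:26]
[27] read 'a'  n9⇒n5 (fail-walked)
[28] read 'd'  n5⇒n1 (fail-walked)
[29] read 'c'  n1⇒n10 (fail-walked)
[30] read 'b'  n10⇒n8 (fail-walked)
[31] read 'b'  n8⇒n9  → match P2@[30:31]
[32] read 'c'  n9⇒n10 (fail-walked)
[33] read 'b'  n10⇒n8 (fail-walked)
[34] read 'b'  n8⇒n9  → match P2@[33:34]
[35] read 'a'  n9⇒n5 (fail-walked)
[36] read 'a'  n5⇒n5 (fail-walked)
[37] read 'b'  n5⇒n6
[38] read 'd'  n6⇒n1 (fail-walked)
[39] read 'c'  n1⇒n10 (fail-walked)
[40] read 'd'  n10⇒n11  → match P3@[39:40]
[41] read 'a'  n11⇒n2 (fail-walked)
[42] read 'b'  n2⇒n3
[43] read 'a'  n3⇒n5 (fail-walked)
[44] read 'd'  n5⇒n1 (fail-walked)
[45] read 'a'  n1⇒n2
[46] read 'b'  n2⇒n3
[47] read 'b'  n3⇒n4  → match P0@[44:47],P2@[46:47]
[48] read 'a'  n4⇒n5 (fail-walked)
[49] read 'd'  n5⇒n1 (fail-walked)
[50] read 'c'  n1⇒n10 (fail-walked)
[51] read 'd'  n10⇒n11  → match P3@[50:51]
[52] read 'd'  n11⇒n1 (fail-walked)
[53] read 'c'  n1⇒n10 (fail-walked)
[54] read 'a'  n10⇒n5 (fail-walked)
[55] read 'b'  n5⇒n6
[56] read 'c'  n6⇒n7  → match P1@[54:56]
[57] read 'a'  n7⇒n5 (fail-walked)
[58] read 'a'  n5⇒n5 (fail-walked)

Result: [[5,0],[5,2],[6,2],[9,1],[10,3],[12,3],[16,0],[16,2],[17,2],[20,1],[21,3],[24,0],[24,2],[25,2],[26,2],[31,2],[34,2],[40,3],[47,0],[47,2],[51,3],[56,1]]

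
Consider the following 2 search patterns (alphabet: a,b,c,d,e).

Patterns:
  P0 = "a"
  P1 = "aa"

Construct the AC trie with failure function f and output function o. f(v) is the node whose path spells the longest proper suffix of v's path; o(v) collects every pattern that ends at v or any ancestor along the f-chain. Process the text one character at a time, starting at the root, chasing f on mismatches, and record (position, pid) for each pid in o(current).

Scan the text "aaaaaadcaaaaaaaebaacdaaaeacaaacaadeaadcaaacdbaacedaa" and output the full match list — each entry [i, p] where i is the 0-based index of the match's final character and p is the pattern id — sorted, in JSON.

Construct AC machine:
Trie (insert patterns):
  0='ε' goto a→1
  1='a' goto a→2  [P0 ends]
  2='aa' goto ·  [P1 ends]

Failure links (BFS by depth):
  fail(1) 'a': from fail(0)=0 chase 'a': 0 ⇒ 0;  out={0}∪out(0)={0}
  fail(2) 'aa': from fail(1)=0 chase 'a': 0 ⇒ 1;  out={1}∪out(1)={0,1}

Text stream:
[0] read 'a'  n0⇒n1  → match P0@[0:0]
[1] read 'a'  n1⇒n2  → match P0@[1:1],P1@[0:1]
[2] read 'a'  n2⇒n2 (fail-walked)  → match P0@[2:2],P1@[1:2]
[3] read 'a'  n2⇒n2 (fail-walked)  → match P0@[3:3],P1@[2:3]
[4] read 'a'  n2⇒n2 (fail-walked)  → match P0@[4:4],P1@[3:4]
[5] read 'a'  n2⇒n2 (fail-walked)  → match P0@[5:5],P1@[4:5]
[6] read 'd'  n2⇒n0 (fail-walked)
[7] read 'c'  n0⇒n0
[8] read 'a'  n0⇒n1  → match P0@[8:8]
[9] read 'a'  n1⇒n2  → match P0@[9:9],P1@[8:9]
[10] read 'a'  n2⇒n2 (fail-walked)  → match P0@[10:10],P1@[9:10]
[11] read 'a'  n2⇒n2 (fail-walked)  → match P0@[11:11],P1@[10:11]
[12] read 'a'  n2⇒n2 (fail-walked)  → match P0@[12:12],P1@[11:12]
[13] read 'a'  n2⇒n2 (fail-walked)  → match P0@[13:13],P1@[12:13]
[14] read 'a'  n2⇒n2 (fail-walked)  → match P0@[14:14],P1@[13:14]
[15] read 'e'  n2⇒n0 (fail-walked)
[16] read 'b'  n0⇒n0
[17] read 'a'  n0⇒n1  → match P0@[17:17]
[18] read 'a'  n1⇒n2  → match P0@[18:18],P1@[17:18]
[19] read 'c'  n2⇒n0 (fail-walked)
[20] read 'd'  n0⇒n0
[21] read 'a'  n0⇒n1  → match P0@[21:21]
[22] read 'a'  n1⇒n2  → match P0@[22:22],P1@[21:22]
[23] read 'a'  n2⇒n2 (fail-walked)  → match P0@[23:23],P1@[22:23]
[24] read 'e'  n2⇒n0 (fail-walked)
[25] read 'a'  n0⇒n1  → match P0@[25:25]
[26] read 'c'  n1⇒n0 (fail-walked)
[27] read 'a'  n0⇒n1  → match P0@[27:27]
[28] read 'a'  n1⇒n2  → match P0@[28:28],P1@[27:28]
[29] read 'a'  n2⇒n2 (fail-walked)  → match P0@[29:29],P1@[28:29]
[30] read 'c'  n2⇒n0 (fail-walked)
[31] read 'a'  n0⇒n1  → match P0@[31:31]
[32] read 'a'  n1⇒n2  → match P0@[32:32],P1@[31:32]
[33] read 'd'  n2⇒n0 (fail-walked)
[34] read 'e'  n0⇒n0
[35] read 'a'  n0⇒n1  → match P0@[35:35]
[36] read 'a'  n1⇒n2  → match P0@[36:36],P1@[35:36]
[37] read 'd'  n2⇒n0 (fail-walked)
[38] read 'c'  n0⇒n0
[39] read 'a'  n0⇒n1  → match P0@[39:39]
[40] read 'a'  n1⇒n2  → match P0@[40:40],P1@[39:40]
[41] read 'a'  n2⇒n2 (fail-walked)  → match P0@[41:41],P1@[40:41]
[42] read 'c'  n2⇒n0 (fail-walked)
[43] read 'd'  n0⇒n0
[44] read 'b'  n0⇒n0
[45] read 'a'  n0⇒n1  → match P0@[45:45]
[46] read 'a'  n1⇒n2  → match P0@[46:46],P1@[45:46]
[47] read 'c'  n2⇒n0 (fail-walked)
[48] read 'e'  n0⇒n0
[49] read 'd'  n0⇒n0
[50] read 'a'  n0⇒n1  → match P0@[50:50]
[51] read 'a'  n1⇒n2  → match P0@[51:51],P1@[50:51]

All matches (sorted): [[0,0],[1,0],[1,1],[2,0],[2,1],[3,0],[3,1],[4,0],[4,1],[5,0],[5,1],[8,0],[9,0],[9,1],[10,0],[10,1],[11,0],[11,1],[12,0],[12,1],[13,0],[13,1],[14,0],[14,1],[17,0],[18,0],[18,1],[21,0],[22,0],[22,1],[23,0],[23,1],[25,0],[27,0],[28,0],[28,1],[29,0],[29,1],[31,0],[32,0],[32,1],[35,0],[36,0],[36,1],[39,0],[40,0],[40,1],[41,0],[41,1],[45,0],[46,0],[46,1],[50,0],[51,0],[51,1]]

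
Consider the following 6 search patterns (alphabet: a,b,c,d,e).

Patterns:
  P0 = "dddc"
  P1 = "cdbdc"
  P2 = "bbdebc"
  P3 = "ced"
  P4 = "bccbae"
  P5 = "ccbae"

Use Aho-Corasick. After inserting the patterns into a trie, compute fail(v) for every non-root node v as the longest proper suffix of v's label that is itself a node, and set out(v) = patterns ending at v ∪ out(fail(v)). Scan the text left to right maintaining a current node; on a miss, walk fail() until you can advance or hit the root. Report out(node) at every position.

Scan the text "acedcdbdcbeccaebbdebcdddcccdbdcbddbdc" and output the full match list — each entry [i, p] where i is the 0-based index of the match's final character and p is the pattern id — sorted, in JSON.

Build automaton:
Trie nodes:
  n0 'ε': b→10 c→5 d→1
  n1 'd': d→2
  n2 'dd': d→3
  n3 'ddd': c→4
  n4 'dddc': ·  ←P0
  n5 'c': c→23 d→6 e→16
  n6 'cd': b→7
  n7 'cdb': d→8
  n8 'cdbd': c→9
  n9 'cdbdc': ·  ←P1
  n10 'b': b→11 c→18
  n11 'bb': d→12
  n12 'bbd': e→13
  n13 'bbde': b→14
  n14 'bbdeb': c→15
  n15 'bbdebc': ·  ←P2
  n16 'ce': d→17
  n17 'ced': ·  ←P3
  n18 'bc': c→19
  n19 'bcc': b→20
  n20 'bccb': a→21
  n21 'bccba': e→22
  n22 'bccbae': ·  ←P4
  n23 'cc': b→24
  n24 'ccb': a→25
  n25 'ccba': e→26
  n26 'ccbae': ·  ←P5

BFS fail/out derivation:
  fail(1) 'd': from fail(0)=0 chase 'd': 0 ⇒ 0;  out=∅∪out(0)=∅
  fail(5) 'c': from fail(0)=0 chase 'c': 0 ⇒ 0;  out=∅∪out(0)=∅
  fail(10) 'b': from fail(0)=0 chase 'b': 0 ⇒ 0;  out=∅∪out(0)=∅
  fail(2) 'dd': from fail(1)=0 chase 'd': 0 ⇒ 1;  out=∅∪out(1)=∅
  fail(6) 'cd': from fail(5)=0 chase 'd': 0 ⇒ 1;  out=∅∪out(1)=∅
  fail(11) 'bb': from fail(10)=0 chase 'b': 0 ⇒ 10;  out=∅∪out(10)=∅
  fail(16) 'ce': from fail(5)=0 chase 'e': 0 ⇒ 0;  out=∅∪out(0)=∅
  fail(18) 'bc': from fail(10)=0 chase 'c': 0 ⇒ 5;  out=∅∪out(5)=∅
  fail(23) 'cc': from fail(5)=0 chase 'c': 0 ⇒ 5;  out=∅∪out(5)=∅
  fail(3) 'ddd': from fail(2)=1 chase 'd': 1 ⇒ 2;  out=∅∪out(2)=∅
  fail(7) 'cdb': from fail(6)=1 chase 'b': 1→0 ⇒ 10;  out=∅∪out(10)=∅
  fail(12) 'bbd': from fail(11)=10 chase 'd': 10→0 ⇒ 1;  out=∅∪out(1)=∅
  fail(17) 'ced': from fail(16)=0 chase 'd': 0 ⇒ 1;  out={3}∪out(1)={3}
  fail(19) 'bcc': from fail(18)=5 chase 'c': 5 ⇒ 23;  out=∅∪out(23)=∅
  fail(24) 'ccb': from fail(23)=5 chase 'b': 5→0 ⇒ 10;  out=∅∪out(10)=∅
  fail(4) 'dddc': from fail(3)=2 chase 'c': 2→1→0 ⇒ 5;  out={0}∪out(5)={0}
  fail(8) 'cdbd': from fail(7)=10 chase 'd': 10→0 ⇒ 1;  out=∅∪out(1)=∅
  fail(13) 'bbde': from fail(12)=1 chase 'e': 1→0 ⇒ 0;  out=∅∪out(0)=∅
  fail(20) 'bccb': from fail(19)=23 chase 'b': 23 ⇒ 24;  out=∅∪out(24)=∅
  fail(25) 'ccba': from fail(24)=10 chase 'a': 10→0 ⇒ 0;  out=∅∪out(0)=∅
  fail(9) 'cdbdc': from fail(8)=1 chase 'c': 1→0 ⇒ 5;  out={1}∪out(5)={1}
  fail(14) 'bbdeb': from fail(13)=0 chase 'b': 0 ⇒ 10;  out=∅∪out(10)=∅
  fail(21) 'bccba': from fail(20)=24 chase 'a': 24 ⇒ 25;  out=∅∪out(25)=∅
  fail(26) 'ccbae': from fail(25)=0 chase 'e': 0 ⇒ 0;  out={5}∪out(0)={5}
  fail(15) 'bbdebc': from fail(14)=10 chase 'c': 10 ⇒ 18;  out={2}∪out(18)={2}
  fail(22) 'bccbae': from fail(21)=25 chase 'e': 25 ⇒ 26;  out={4}∪out(26)={4,5}

Scan:
[0] read 'a'  n0⇒n0
[1] read 'c'  n0⇒n5
[2] read 'e'  n5⇒n16
[3] read 'd'  n16⇒n17  ** P3@[1:3]
[4] read 'c'  n17⇒n5 (via fail)
[5] read 'd'  n5⇒n6
[6] read 'b'  n6⇒n7
[7] read 'd'  n7⇒n8
[8] read 'c'  n8⇒n9  ** P1@[4:8]
[9] read 'b'  n9⇒n10 (via fail)
[10] read 'e'  n10⇒n0 (via fail)
[11] read 'c'  n0⇒n5
[12] read 'c'  n5⇒n23
[13] read 'a'  n23⇒n0 (via fail)
[14] read 'e'  n0⇒n0
[15] read 'b'  n0⇒n10
[16] read 'b'  n10⇒n11
[17] read 'd'  n11⇒n12
[18] read 'e'  n12⇒n13
[19] read 'b'  n13⇒n14
[20] read 'c'  n14⇒n15  ** P2@[15:20]
[21] read 'd'  n15⇒n6 (via fail)
[22] read 'd'  n6⇒n2 (via fail)
[23] read 'd'  n2⇒n3
[24] read 'c'  n3⇒n4  ** P0@[21:24]
[25] read 'c'  n4⇒n23 (via fail)
[26] read 'c'  n23⇒n23 (via fail)
[27] read 'd'  n23⇒n6 (via fail)
[28] read 'b'  n6⇒n7
[29] read 'd'  n7⇒n8
[30] read 'c'  n8⇒n9  ** P1@[26:30]
[31] read 'b'  n9⇒n10 (via fail)
[32] read 'd'  n10⇒n1 (via fail)
[33] read 'd'  n1⇒n2
[34] read 'b'  n2⇒n10 (via fail)
[35] read 'd'  n10⇒n1 (via fail)
[36] read 'c'  n1⇒n5 (via fail)

Matches: [[3,3],[8,1],[20,2],[24,0],[30,1]]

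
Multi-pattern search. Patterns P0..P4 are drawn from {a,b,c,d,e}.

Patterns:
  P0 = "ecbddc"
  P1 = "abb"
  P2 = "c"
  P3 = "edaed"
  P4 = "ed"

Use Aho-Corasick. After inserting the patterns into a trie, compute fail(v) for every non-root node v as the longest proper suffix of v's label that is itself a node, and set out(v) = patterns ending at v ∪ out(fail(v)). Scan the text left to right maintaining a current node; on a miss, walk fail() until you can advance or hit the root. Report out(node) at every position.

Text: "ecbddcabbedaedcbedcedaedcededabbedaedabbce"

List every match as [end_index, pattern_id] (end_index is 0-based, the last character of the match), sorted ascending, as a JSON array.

Build:
Trie nodes:
  n0 'ε': a→7 c→10 e→1
  n1 'e': c→2 d→11
  n2 'ec': b→3
  n3 'ecb': d→4
  n4 'ecbd': d→5
  n5 'ecbdd': c→6
  n6 'ecbddc': ·  ←P0
  n7 'a': b→8
  n8 'ab': b→9
  n9 'abb': ·  ←P1
  n10 'c': ·  ←P2
  n11 'ed': a→12  ←P4
  n12 'eda': e→13
  n13 'edae': d→14
  n14 'edaed': ·  ←P3

Failure links (BFS by depth):
  n1('e'): parent n0 fail=0; on 'e' 0 → fail=0;  out ∅∪∅=∅
  n7('a'): parent n0 fail=0; on 'a' 0 → fail=0;  out ∅∪∅=∅
  n10('c'): parent n0 fail=0; on 'c' 0 → fail=0;  out {2}∪∅={2}
  n2('ec'): parent n1 fail=0; on 'c' 0 → fail=10;  out ∅∪{2}={2}
  n8('ab'): parent n7 fail=0; on 'b' 0 → fail=0;  out ∅∪∅=∅
  n11('ed'): parent n1 fail=0; on 'd' 0 → fail=0;  out {4}∪∅={4}
  n3('ecb'): parent n2 fail=10; on 'b' 10→0 → fail=0;  out ∅∪∅=∅
  n9('abb'): parent n8 fail=0; on 'b' 0 → fail=0;  out {1}∪∅={1}
  n12('eda'): parent n11 fail=0; on 'a' 0 → fail=7;  out ∅∪∅=∅
  n4('ecbd'): parent n3 fail=0; on 'd' 0 → fail=0;  out ∅∪∅=∅
  n13('edae'): parent n12 fail=7; on 'e' 7→0 → fail=1;  out ∅∪∅=∅
  n5('ecbdd'): parent n4 fail=0; on 'd' 0 → fail=0;  out ∅∪∅=∅
  n14('edaed'): parent n13 fail=1; on 'd' 1 → fail=11;  out {3}∪{4}={3,4}
  n6('ecbddc'): parent n5 fail=0; on 'c' 0 → fail=10;  out {0}∪{2}={0,2}

Scan:
pos 0 'e': at 1
pos 1 'c': at 2  → match P2@[1:1]
pos 2 'b': at 3
pos 3 'd': at 4
pos 4 'd': at 5
pos 5 'c': at 6  → match P0@[0:5],P2@[5:5]
pos 6 'a': at 7 (fail-walked)
pos 7 'b': at 8
pos 8 'b': at 9  → match P1@[6:8]
pos 9 'e': at 1 (fail-walked)
pos 10 'd': at 11  → match P4@[9:10]
pos 11 'a': at 12
pos 12 'e': at 13
pos 13 'd': at 14  → match P3@[9:13],P4@[12:13]
pos 14 'c': at 10 (fail-walked)  → match P2@[14:14]
pos 15 'b': at 0 (fail-walked)
pos 16 'e': at 1
pos 17 'd': at 11  → match P4@[16:17]
pos 18 'c': at 10 (fail-walked)  → match P2@[18:18]
pos 19 'e': at 1 (fail-walked)
pos 20 'd': at 11  → match P4@[19:20]
pos 21 'a': at 12
pos 22 'e': at 13
pos 23 'd': at 14  → match P3@[19:23],P4@[22:23]
pos 24 'c': at 10 (fail-walked)  → match P2@[24:24]
pos 25 'e': at 1 (fail-walked)
pos 26 'd': at 11  → match P4@[25:26]
pos 27 'e': at 1 (fail-walked)
pos 28 'd': at 11  → match P4@[27:28]
pos 29 'a': at 12
pos 30 'b': at 8 (fail-walked)
pos 31 'b': at 9  → match P1@[29:31]
pos 32 'e': at 1 (fail-walked)
pos 33 'd': at 11  → match P4@[32:33]
pos 34 'a': at 12
pos 35 'e': at 13
pos 36 'd': at 14  → match P3@[32:36],P4@[35:36]
pos 37 'a': at 12 (fail-walked)
pos 38 'b': at 8 (fail-walked)
pos 39 'b': at 9  → match P1@[37:39]
pos 40 'c': at 10 (fail-walked)  → match P2@[40:40]
pos 41 'e': at 1 (fail-walked)

All matches (sorted): [[1,2],[5,0],[5,2],[8,1],[10,4],[13,3],[13,4],[14,2],[17,4],[18,2],[20,4],[23,3],[23,4],[24,2],[26,4],[28,4],[31,1],[33,4],[36,3],[36,4],[39,1],[40,2]]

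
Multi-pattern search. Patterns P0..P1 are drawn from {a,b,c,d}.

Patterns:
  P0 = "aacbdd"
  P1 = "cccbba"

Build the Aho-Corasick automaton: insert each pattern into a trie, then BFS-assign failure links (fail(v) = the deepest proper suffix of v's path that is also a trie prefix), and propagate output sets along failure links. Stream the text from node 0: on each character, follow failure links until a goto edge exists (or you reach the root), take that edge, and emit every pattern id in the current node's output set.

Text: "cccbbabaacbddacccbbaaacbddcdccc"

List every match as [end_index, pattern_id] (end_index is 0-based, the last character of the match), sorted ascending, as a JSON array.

Build:
Trie nodes:
  n0 'ε': a→1 c→7
  n1 'a': a→2
  n2 'aa': c→3
  n3 'aac': b→4
  n4 'aacb': d→5
  n5 'aacbd': d→6
  n6 'aacbdd': ·  [P0 ends]
  n7 'c': c→8
  n8 'cc': c→9
  n9 'ccc': b→10
  n10 'cccb': b→11
  n11 'cccbb': a→12
  n12 'cccbba': ·  [P1 ends]

BFS fail/out derivation:
  fail(1) 'a': from fail(0)=0 chase 'a': 0 ⇒ 0;  out=∅∪out(0)=∅
  fail(7) 'c': from fail(0)=0 chase 'c': 0 ⇒ 0;  out=∅∪out(0)=∅
  fail(2) 'aa': from fail(1)=0 chase 'a': 0 ⇒ 1;  out=∅∪out(1)=∅
  fail(8) 'cc': from fail(7)=0 chase 'c': 0 ⇒ 7;  out=∅∪out(7)=∅
  fail(3) 'aac': from fail(2)=1 chase 'c': 1→0 ⇒ 7;  out=∅∪out(7)=∅
  fail(9) 'ccc': from fail(8)=7 chase 'c': 7 ⇒ 8;  out=∅∪out(8)=∅
  fail(4) 'aacb': from fail(3)=7 chase 'b': 7→0 ⇒ 0;  out=∅∪out(0)=∅
  fail(10) 'cccb': from fail(9)=8 chase 'b': 8→7→0 ⇒ 0;  out=∅∪out(0)=∅
  fail(5) 'aacbd': from fail(4)=0 chase 'd': 0 ⇒ 0;  out=∅∪out(0)=∅
  fail(11) 'cccbb': from fail(10)=0 chase 'b': 0 ⇒ 0;  out=∅∪out(0)=∅
  fail(6) 'aacbdd': from fail(5)=0 chase 'd': 0 ⇒ 0;  out={0}∪out(0)={0}
  fail(12) 'cccbba': from fail(11)=0 chase 'a': 0 ⇒ 1;  out={1}∪out(1)={1}

Run:
i=0 'c': node 0→7
i=1 'c': node 7→8
i=2 'c': node 8→9
i=3 'b': node 9→10
i=4 'b': node 10→11
i=5 'a': node 11→12  → match P1@[0:5]
i=6 'b': node 12→0 (fail-walked)
i=7 'a': node 0→1
i=8 'a': node 1→2
i=9 'c': node 2→3
i=10 'b': node 3→4
i=11 'd': node 4→5
i=12 'd': node 5→6  → match P0@[7:12]
i=13 'a': node 6→1 (fail-walked)
i=14 'c': node 1→7 (fail-walked)
i=15 'c': node 7→8
i=16 'c': node 8→9
i=17 'b': node 9→10
i=18 'b': node 10→11
i=19 'a': node 11→12  → match P1@[14:19]
i=20 'a': node 12→2 (fail-walked)
i=21 'a': node 2→2 (fail-walked)
i=22 'c': node 2→3
i=23 'b': node 3→4
i=24 'd': node 4→5
i=25 'd': node 5→6  → match P0@[20:25]
i=26 'c': node 6→7 (fail-walked)
i=27 'd': node 7→0 (fail-walked)
i=28 'c': node 0→7
i=29 'c': node 7→8
i=30 'c': node 8→9

All matches (sorted): [[5,1],[12,0],[19,1],[25,0]]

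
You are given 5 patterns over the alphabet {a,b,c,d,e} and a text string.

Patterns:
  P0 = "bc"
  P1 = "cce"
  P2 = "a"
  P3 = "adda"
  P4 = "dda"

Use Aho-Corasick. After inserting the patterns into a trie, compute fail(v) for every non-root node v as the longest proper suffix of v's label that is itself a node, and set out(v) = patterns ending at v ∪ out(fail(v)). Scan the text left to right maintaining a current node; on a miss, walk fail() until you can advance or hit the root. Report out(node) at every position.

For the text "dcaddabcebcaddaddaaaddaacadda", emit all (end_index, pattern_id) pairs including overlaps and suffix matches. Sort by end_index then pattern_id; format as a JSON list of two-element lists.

Build:
Trie (insert patterns):
  n0 'ε': a→6 b→1 c→3 d→10
  n1 'b': c→2
  n2 'bc': ·  ←P0
  n3 'c': c→4
  n4 'cc': e→5
  n5 'cce': ·  ←P1
  n6 'a': d→7  ←P2
  n7 'ad': d→8
  n8 'add': a→9
  n9 'adda': ·  ←P3
  n10 'd': d→11
  n11 'dd': a→12
  n12 'dda': ·  ←P4

Failure links (BFS by depth):
  n1('b'): parent n0 fail=0; on 'b' 0 → fail=0;  out ∅∪∅=∅
  n3('c'): parent n0 fail=0; on 'c' 0 → fail=0;  out ∅∪∅=∅
  n6('a'): parent n0 fail=0; on 'a' 0 → fail=0;  out {2}∪∅={2}
  n10('d'): parent n0 fail=0; on 'd' 0 → fail=0;  out ∅∪∅=∅
  n2('bc'): parent n1 fail=0; on 'c' 0 → fail=3;  out {0}∪∅={0}
  n4('cc'): parent n3 fail=0; on 'c' 0 → fail=3;  out ∅∪∅=∅
  n7('ad'): parent n6 fail=0; on 'd' 0 → fail=10;  out ∅∪∅=∅
  n11('dd'): parent n10 fail=0; on 'd' 0 → fail=10;  out ∅∪∅=∅
  n5('cce'): parent n4 fail=3; on 'e' 3→0 → fail=0;  out {1}∪∅={1}
  n8('add'): parent n7 fail=10; on 'd' 10 → fail=11;  out ∅∪∅=∅
  n12('dda'): parent n11 fail=10; on 'a' 10→0 → fail=6;  out {4}∪{2}={2,4}
  n9('adda'): parent n8 fail=11; on 'a' 11 → fail=12;  out {3}∪{2,4}={2,3,4}

Scan:
i=0 'd': node 0→10
i=1 'c': node 10→3 (via fail)
i=2 'a': node 3→6 (via fail)  emit P2@[2:2]
i=3 'd': node 6→7
i=4 'd': node 7→8
i=5 'a': node 8→9  emit P2@[5:5],P3@[2:5],P4@[3:5]
i=6 'b': node 9→1 (via fail)
i=7 'c': node 1→2  emit P0@[6:7]
i=8 'e': node 2→0 (via fail)
i=9 'b': node 0→1
i=10 'c': node 1→2  emit P0@[9:10]
i=11 'a': node 2→6 (via fail)  emit P2@[11:11]
i=12 'd': node 6→7
i=13 'd': node 7→8
i=14 'a': node 8→9  emit P2@[14:14],P3@[11:14],P4@[12:14]
i=15 'd': node 9→7 (via fail)
i=16 'd': node 7→8
i=17 'a': node 8→9  emit P2@[17:17],P3@[14:17],P4@[15:17]
i=18 'a': node 9→6 (via fail)  emit P2@[18:18]
i=19 'a': node 6→6 (via fail)  emit P2@[19:19]
i=20 'd': node 6→7
i=21 'd': node 7→8
i=22 'a': node 8→9  emit P2@[22:22],P3@[19:22],P4@[20:22]
i=23 'a': node 9→6 (via fail)  emit P2@[23:23]
i=24 'c': node 6→3 (via fail)
i=25 'a': node 3→6 (via fail)  emit P2@[25:25]
i=26 'd': node 6→7
i=27 'd': node 7→8
i=28 'a': node 8→9  emit P2@[28:28],P3@[25:28],P4@[26:28]

Matches: [[2,2],[5,2],[5,3],[5,4],[7,0],[10,0],[11,2],[14,2],[14,3],[14,4],[17,2],[17,3],[17,4],[18,2],[19,2],[22,2],[22,3],[22,4],[23,2],[25,2],[28,2],[28,3],[28,4]]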